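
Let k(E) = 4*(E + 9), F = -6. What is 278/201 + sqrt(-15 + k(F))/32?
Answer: 278/201 + I*sqrt(3)/32 ≈ 1.3831 + 0.054127*I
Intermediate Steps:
k(E) = 36 + 4*E (k(E) = 4*(9 + E) = 36 + 4*E)
278/201 + sqrt(-15 + k(F))/32 = 278/201 + sqrt(-15 + (36 + 4*(-6)))/32 = 278*(1/201) + sqrt(-15 + (36 - 24))*(1/32) = 278/201 + sqrt(-15 + 12)*(1/32) = 278/201 + sqrt(-3)*(1/32) = 278/201 + (I*sqrt(3))*(1/32) = 278/201 + I*sqrt(3)/32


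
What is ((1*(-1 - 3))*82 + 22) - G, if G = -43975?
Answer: 43669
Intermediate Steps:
((1*(-1 - 3))*82 + 22) - G = ((1*(-1 - 3))*82 + 22) - 1*(-43975) = ((1*(-4))*82 + 22) + 43975 = (-4*82 + 22) + 43975 = (-328 + 22) + 43975 = -306 + 43975 = 43669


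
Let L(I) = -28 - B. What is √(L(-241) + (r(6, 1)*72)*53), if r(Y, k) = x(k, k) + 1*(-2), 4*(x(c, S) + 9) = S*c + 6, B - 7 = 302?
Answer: I*√35635 ≈ 188.77*I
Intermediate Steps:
B = 309 (B = 7 + 302 = 309)
x(c, S) = -15/2 + S*c/4 (x(c, S) = -9 + (S*c + 6)/4 = -9 + (6 + S*c)/4 = -9 + (3/2 + S*c/4) = -15/2 + S*c/4)
L(I) = -337 (L(I) = -28 - 1*309 = -28 - 309 = -337)
r(Y, k) = -19/2 + k²/4 (r(Y, k) = (-15/2 + k*k/4) + 1*(-2) = (-15/2 + k²/4) - 2 = -19/2 + k²/4)
√(L(-241) + (r(6, 1)*72)*53) = √(-337 + ((-19/2 + (¼)*1²)*72)*53) = √(-337 + ((-19/2 + (¼)*1)*72)*53) = √(-337 + ((-19/2 + ¼)*72)*53) = √(-337 - 37/4*72*53) = √(-337 - 666*53) = √(-337 - 35298) = √(-35635) = I*√35635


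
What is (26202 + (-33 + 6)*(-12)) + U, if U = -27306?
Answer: -780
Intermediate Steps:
(26202 + (-33 + 6)*(-12)) + U = (26202 + (-33 + 6)*(-12)) - 27306 = (26202 - 27*(-12)) - 27306 = (26202 + 324) - 27306 = 26526 - 27306 = -780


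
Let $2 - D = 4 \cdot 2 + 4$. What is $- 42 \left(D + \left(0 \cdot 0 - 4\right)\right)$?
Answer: $588$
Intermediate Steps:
$D = -10$ ($D = 2 - \left(4 \cdot 2 + 4\right) = 2 - \left(8 + 4\right) = 2 - 12 = -10$)
$- 42 \left(D + \left(0 \cdot 0 - 4\right)\right) = - 42 \left(-10 + \left(0 \cdot 0 - 4\right)\right) = - 42 \left(-10 + \left(0 - 4\right)\right) = - 42 \left(-10 - 4\right) = \left(-42\right) \left(-14\right) = 588$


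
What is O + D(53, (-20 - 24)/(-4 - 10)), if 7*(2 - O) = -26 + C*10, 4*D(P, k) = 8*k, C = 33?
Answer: -246/7 ≈ -35.143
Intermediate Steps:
D(P, k) = 2*k (D(P, k) = (8*k)/4 = 2*k)
O = -290/7 (O = 2 - (-26 + 33*10)/7 = 2 - (-26 + 330)/7 = 2 - ⅐*304 = 2 - 304/7 = -290/7 ≈ -41.429)
O + D(53, (-20 - 24)/(-4 - 10)) = -290/7 + 2*((-20 - 24)/(-4 - 10)) = -290/7 + 2*(-44/(-14)) = -290/7 + 2*(-44*(-1/14)) = -290/7 + 2*(22/7) = -290/7 + 44/7 = -246/7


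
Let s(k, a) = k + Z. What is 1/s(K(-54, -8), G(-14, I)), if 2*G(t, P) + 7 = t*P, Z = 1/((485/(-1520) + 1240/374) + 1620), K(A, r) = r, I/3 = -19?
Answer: -92264101/738055960 ≈ -0.12501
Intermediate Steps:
I = -57 (I = 3*(-19) = -57)
Z = 56848/92264101 (Z = 1/((485*(-1/1520) + 1240*(1/374)) + 1620) = 1/((-97/304 + 620/187) + 1620) = 1/(170341/56848 + 1620) = 1/(92264101/56848) = 56848/92264101 ≈ 0.00061614)
G(t, P) = -7/2 + P*t/2 (G(t, P) = -7/2 + (t*P)/2 = -7/2 + (P*t)/2 = -7/2 + P*t/2)
s(k, a) = 56848/92264101 + k (s(k, a) = k + 56848/92264101 = 56848/92264101 + k)
1/s(K(-54, -8), G(-14, I)) = 1/(56848/92264101 - 8) = 1/(-738055960/92264101) = -92264101/738055960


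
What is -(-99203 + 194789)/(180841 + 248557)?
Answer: -47793/214699 ≈ -0.22260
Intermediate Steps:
-(-99203 + 194789)/(180841 + 248557) = -95586/429398 = -1*47793/214699 = -47793/214699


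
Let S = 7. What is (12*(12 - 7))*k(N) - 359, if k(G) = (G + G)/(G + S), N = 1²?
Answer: -344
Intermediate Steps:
N = 1
k(G) = 2*G/(7 + G) (k(G) = (G + G)/(G + 7) = (2*G)/(7 + G) = 2*G/(7 + G))
(12*(12 - 7))*k(N) - 359 = (12*(12 - 7))*(2*1/(7 + 1)) - 359 = (12*5)*(2*1/8) - 359 = 60*(2*1*(⅛)) - 359 = 60*(¼) - 359 = 15 - 359 = -344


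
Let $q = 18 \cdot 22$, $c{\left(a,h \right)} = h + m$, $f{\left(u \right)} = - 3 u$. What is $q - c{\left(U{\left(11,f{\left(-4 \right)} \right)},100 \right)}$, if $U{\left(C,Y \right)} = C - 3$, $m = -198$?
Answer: $494$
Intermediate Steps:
$U{\left(C,Y \right)} = -3 + C$ ($U{\left(C,Y \right)} = C - 3 = -3 + C$)
$c{\left(a,h \right)} = -198 + h$ ($c{\left(a,h \right)} = h - 198 = -198 + h$)
$q = 396$
$q - c{\left(U{\left(11,f{\left(-4 \right)} \right)},100 \right)} = 396 - \left(-198 + 100\right) = 396 - -98 = 396 + 98 = 494$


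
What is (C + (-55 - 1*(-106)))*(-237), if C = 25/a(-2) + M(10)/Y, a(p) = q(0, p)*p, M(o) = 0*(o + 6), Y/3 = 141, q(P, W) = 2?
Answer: -42423/4 ≈ -10606.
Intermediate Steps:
Y = 423 (Y = 3*141 = 423)
M(o) = 0 (M(o) = 0*(6 + o) = 0)
a(p) = 2*p
C = -25/4 (C = 25/((2*(-2))) + 0/423 = 25/(-4) + 0*(1/423) = 25*(-¼) + 0 = -25/4 + 0 = -25/4 ≈ -6.2500)
(C + (-55 - 1*(-106)))*(-237) = (-25/4 + (-55 - 1*(-106)))*(-237) = (-25/4 + (-55 + 106))*(-237) = (-25/4 + 51)*(-237) = (179/4)*(-237) = -42423/4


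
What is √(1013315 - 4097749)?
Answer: I*√3084434 ≈ 1756.3*I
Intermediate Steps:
√(1013315 - 4097749) = √(-3084434) = I*√3084434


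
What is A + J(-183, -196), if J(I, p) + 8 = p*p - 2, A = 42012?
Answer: 80418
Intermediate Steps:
J(I, p) = -10 + p² (J(I, p) = -8 + (p*p - 2) = -8 + (p² - 2) = -8 + (-2 + p²) = -10 + p²)
A + J(-183, -196) = 42012 + (-10 + (-196)²) = 42012 + (-10 + 38416) = 42012 + 38406 = 80418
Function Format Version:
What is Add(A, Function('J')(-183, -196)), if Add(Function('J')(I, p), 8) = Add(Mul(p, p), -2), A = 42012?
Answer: 80418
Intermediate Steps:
Function('J')(I, p) = Add(-10, Pow(p, 2)) (Function('J')(I, p) = Add(-8, Add(Mul(p, p), -2)) = Add(-8, Add(Pow(p, 2), -2)) = Add(-8, Add(-2, Pow(p, 2))) = Add(-10, Pow(p, 2)))
Add(A, Function('J')(-183, -196)) = Add(42012, Add(-10, Pow(-196, 2))) = Add(42012, Add(-10, 38416)) = Add(42012, 38406) = 80418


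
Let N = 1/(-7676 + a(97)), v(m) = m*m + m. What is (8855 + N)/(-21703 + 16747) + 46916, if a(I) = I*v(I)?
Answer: 212605650451445/4531796136 ≈ 46914.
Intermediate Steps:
v(m) = m + m**2 (v(m) = m**2 + m = m + m**2)
a(I) = I**2*(1 + I) (a(I) = I*(I*(1 + I)) = I**2*(1 + I))
N = 1/914406 (N = 1/(-7676 + 97**2*(1 + 97)) = 1/(-7676 + 9409*98) = 1/(-7676 + 922082) = 1/914406 ≈ 1.0936e-6)
(8855 + N)/(-21703 + 16747) + 46916 = (8855 + 1/914406)/(-21703 + 16747) + 46916 = (8097065131/914406)/(-4956) + 46916 = (8097065131/914406)*(-1/4956) + 46916 = -8097065131/4531796136 + 46916 = 212605650451445/4531796136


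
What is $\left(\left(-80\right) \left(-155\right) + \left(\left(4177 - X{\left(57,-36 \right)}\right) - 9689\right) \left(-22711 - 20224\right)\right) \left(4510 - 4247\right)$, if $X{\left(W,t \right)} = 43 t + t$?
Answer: $44357864040$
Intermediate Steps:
$X{\left(W,t \right)} = 44 t$
$\left(\left(-80\right) \left(-155\right) + \left(\left(4177 - X{\left(57,-36 \right)}\right) - 9689\right) \left(-22711 - 20224\right)\right) \left(4510 - 4247\right) = \left(\left(-80\right) \left(-155\right) + \left(\left(4177 - 44 \left(-36\right)\right) - 9689\right) \left(-22711 - 20224\right)\right) \left(4510 - 4247\right) = \left(12400 + \left(\left(4177 - -1584\right) - 9689\right) \left(-42935\right)\right) 263 = \left(12400 + \left(\left(4177 + 1584\right) - 9689\right) \left(-42935\right)\right) 263 = \left(12400 + \left(5761 - 9689\right) \left(-42935\right)\right) 263 = \left(12400 - -168648680\right) 263 = \left(12400 + 168648680\right) 263 = 168661080 \cdot 263 = 44357864040$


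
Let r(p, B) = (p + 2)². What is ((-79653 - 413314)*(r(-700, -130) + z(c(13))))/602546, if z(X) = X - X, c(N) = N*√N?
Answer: -120087747134/301273 ≈ -3.9860e+5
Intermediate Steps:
r(p, B) = (2 + p)²
c(N) = N^(3/2)
z(X) = 0
((-79653 - 413314)*(r(-700, -130) + z(c(13))))/602546 = ((-79653 - 413314)*((2 - 700)² + 0))/602546 = -492967*((-698)² + 0)*(1/602546) = -492967*(487204 + 0)*(1/602546) = -492967*487204*(1/602546) = -240175494268*1/602546 = -120087747134/301273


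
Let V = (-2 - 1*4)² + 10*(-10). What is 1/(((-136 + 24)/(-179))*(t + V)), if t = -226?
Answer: -179/32480 ≈ -0.0055111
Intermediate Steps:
V = -64 (V = (-2 - 4)² - 100 = (-6)² - 100 = 36 - 100 = -64)
1/(((-136 + 24)/(-179))*(t + V)) = 1/(((-136 + 24)/(-179))*(-226 - 64)) = 1/(-112*(-1/179)*(-290)) = 1/((112/179)*(-290)) = 1/(-32480/179) = -179/32480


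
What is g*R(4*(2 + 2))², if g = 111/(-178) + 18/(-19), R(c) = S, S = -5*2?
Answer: -265650/1691 ≈ -157.10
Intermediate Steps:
S = -10
R(c) = -10
g = -5313/3382 (g = 111*(-1/178) + 18*(-1/19) = -111/178 - 18/19 = -5313/3382 ≈ -1.5710)
g*R(4*(2 + 2))² = -5313/3382*(-10)² = -5313/3382*100 = -265650/1691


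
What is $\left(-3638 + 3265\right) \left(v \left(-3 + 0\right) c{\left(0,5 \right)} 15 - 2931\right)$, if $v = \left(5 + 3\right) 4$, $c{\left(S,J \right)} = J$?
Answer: $3778863$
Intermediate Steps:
$v = 32$ ($v = 8 \cdot 4 = 32$)
$\left(-3638 + 3265\right) \left(v \left(-3 + 0\right) c{\left(0,5 \right)} 15 - 2931\right) = \left(-3638 + 3265\right) \left(32 \left(-3 + 0\right) 5 \cdot 15 - 2931\right) = - 373 \left(32 \left(\left(-3\right) 5\right) 15 - 2931\right) = - 373 \left(32 \left(-15\right) 15 - 2931\right) = - 373 \left(\left(-480\right) 15 - 2931\right) = - 373 \left(-7200 - 2931\right) = \left(-373\right) \left(-10131\right) = 3778863$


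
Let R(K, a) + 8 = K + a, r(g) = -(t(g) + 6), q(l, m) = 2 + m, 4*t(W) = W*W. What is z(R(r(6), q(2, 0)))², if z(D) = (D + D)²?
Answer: 3111696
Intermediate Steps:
t(W) = W²/4 (t(W) = (W*W)/4 = W²/4)
r(g) = -6 - g²/4 (r(g) = -(g²/4 + 6) = -(6 + g²/4) = -6 - g²/4)
R(K, a) = -8 + K + a (R(K, a) = -8 + (K + a) = -8 + K + a)
z(D) = 4*D² (z(D) = (2*D)² = 4*D²)
z(R(r(6), q(2, 0)))² = (4*(-8 + (-6 - ¼*6²) + (2 + 0))²)² = (4*(-8 + (-6 - ¼*36) + 2)²)² = (4*(-8 + (-6 - 9) + 2)²)² = (4*(-8 - 15 + 2)²)² = (4*(-21)²)² = (4*441)² = 1764² = 3111696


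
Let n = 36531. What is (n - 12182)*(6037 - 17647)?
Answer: -282691890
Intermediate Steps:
(n - 12182)*(6037 - 17647) = (36531 - 12182)*(6037 - 17647) = 24349*(-11610) = -282691890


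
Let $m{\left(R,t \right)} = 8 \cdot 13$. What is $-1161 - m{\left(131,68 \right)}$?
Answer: $-1265$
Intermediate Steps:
$m{\left(R,t \right)} = 104$
$-1161 - m{\left(131,68 \right)} = -1161 - 104 = -1265$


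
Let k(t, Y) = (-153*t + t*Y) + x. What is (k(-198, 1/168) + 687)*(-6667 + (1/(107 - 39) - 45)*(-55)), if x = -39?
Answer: -247003919073/1904 ≈ -1.2973e+8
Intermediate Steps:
k(t, Y) = -39 - 153*t + Y*t (k(t, Y) = (-153*t + t*Y) - 39 = (-153*t + Y*t) - 39 = -39 - 153*t + Y*t)
(k(-198, 1/168) + 687)*(-6667 + (1/(107 - 39) - 45)*(-55)) = ((-39 - 153*(-198) - 198/168) + 687)*(-6667 + (1/(107 - 39) - 45)*(-55)) = ((-39 + 30294 + (1/168)*(-198)) + 687)*(-6667 + (1/68 - 45)*(-55)) = ((-39 + 30294 - 33/28) + 687)*(-6667 + (1/68 - 45)*(-55)) = (847107/28 + 687)*(-6667 - 3059/68*(-55)) = 866343*(-6667 + 168245/68)/28 = (866343/28)*(-285111/68) = -247003919073/1904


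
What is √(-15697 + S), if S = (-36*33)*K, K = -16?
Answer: √3311 ≈ 57.541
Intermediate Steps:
S = 19008 (S = -36*33*(-16) = -1188*(-16) = 19008)
√(-15697 + S) = √(-15697 + 19008) = √3311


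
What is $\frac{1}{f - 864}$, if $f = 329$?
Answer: $- \frac{1}{535} \approx -0.0018692$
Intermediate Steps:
$\frac{1}{f - 864} = \frac{1}{329 - 864} = \frac{1}{-535} = - \frac{1}{535}$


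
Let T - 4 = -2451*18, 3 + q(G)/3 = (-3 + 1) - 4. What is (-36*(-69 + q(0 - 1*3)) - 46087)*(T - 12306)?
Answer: 2405241020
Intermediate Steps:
q(G) = -27 (q(G) = -9 + 3*((-3 + 1) - 4) = -9 + 3*(-2 - 4) = -9 + 3*(-6) = -9 - 18 = -27)
T = -44114 (T = 4 - 2451*18 = 4 - 44118 = -44114)
(-36*(-69 + q(0 - 1*3)) - 46087)*(T - 12306) = (-36*(-69 - 27) - 46087)*(-44114 - 12306) = (-36*(-96) - 46087)*(-56420) = (3456 - 46087)*(-56420) = -42631*(-56420) = 2405241020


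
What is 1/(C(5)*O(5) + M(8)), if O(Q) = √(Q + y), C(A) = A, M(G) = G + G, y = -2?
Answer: 16/181 - 5*√3/181 ≈ 0.040551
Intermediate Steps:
M(G) = 2*G
O(Q) = √(-2 + Q) (O(Q) = √(Q - 2) = √(-2 + Q))
1/(C(5)*O(5) + M(8)) = 1/(5*√(-2 + 5) + 2*8) = 1/(5*√3 + 16) = 1/(16 + 5*√3)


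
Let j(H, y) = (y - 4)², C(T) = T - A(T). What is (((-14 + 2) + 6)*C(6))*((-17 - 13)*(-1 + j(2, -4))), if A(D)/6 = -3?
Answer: 272160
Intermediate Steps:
A(D) = -18 (A(D) = 6*(-3) = -18)
C(T) = 18 + T (C(T) = T - 1*(-18) = T + 18 = 18 + T)
j(H, y) = (-4 + y)²
(((-14 + 2) + 6)*C(6))*((-17 - 13)*(-1 + j(2, -4))) = (((-14 + 2) + 6)*(18 + 6))*((-17 - 13)*(-1 + (-4 - 4)²)) = ((-12 + 6)*24)*(-30*(-1 + (-8)²)) = (-6*24)*(-30*(-1 + 64)) = -(-4320)*63 = -144*(-1890) = 272160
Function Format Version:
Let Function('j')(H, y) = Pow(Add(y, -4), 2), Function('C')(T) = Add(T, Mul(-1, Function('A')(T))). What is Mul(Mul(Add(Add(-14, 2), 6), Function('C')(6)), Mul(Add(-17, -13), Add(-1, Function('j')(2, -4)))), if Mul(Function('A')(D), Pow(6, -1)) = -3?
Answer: 272160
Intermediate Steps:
Function('A')(D) = -18 (Function('A')(D) = Mul(6, -3) = -18)
Function('C')(T) = Add(18, T) (Function('C')(T) = Add(T, Mul(-1, -18)) = Add(T, 18) = Add(18, T))
Function('j')(H, y) = Pow(Add(-4, y), 2)
Mul(Mul(Add(Add(-14, 2), 6), Function('C')(6)), Mul(Add(-17, -13), Add(-1, Function('j')(2, -4)))) = Mul(Mul(Add(Add(-14, 2), 6), Add(18, 6)), Mul(Add(-17, -13), Add(-1, Pow(Add(-4, -4), 2)))) = Mul(Mul(Add(-12, 6), 24), Mul(-30, Add(-1, Pow(-8, 2)))) = Mul(Mul(-6, 24), Mul(-30, Add(-1, 64))) = Mul(-144, Mul(-30, 63)) = Mul(-144, -1890) = 272160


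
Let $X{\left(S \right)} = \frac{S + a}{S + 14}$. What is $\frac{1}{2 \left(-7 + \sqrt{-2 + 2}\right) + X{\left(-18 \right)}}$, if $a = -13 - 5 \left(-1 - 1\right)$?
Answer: $- \frac{4}{35} \approx -0.11429$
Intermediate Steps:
$a = -3$ ($a = -13 - 5 \left(-2\right) = -13 - -10 = -13 + 10 = -3$)
$X{\left(S \right)} = \frac{-3 + S}{14 + S}$ ($X{\left(S \right)} = \frac{S - 3}{S + 14} = \frac{-3 + S}{14 + S}$)
$\frac{1}{2 \left(-7 + \sqrt{-2 + 2}\right) + X{\left(-18 \right)}} = \frac{1}{2 \left(-7 + \sqrt{-2 + 2}\right) + \frac{-3 - 18}{14 - 18}} = \frac{1}{2 \left(-7 + \sqrt{0}\right) + \frac{1}{-4} \left(-21\right)} = \frac{1}{2 \left(-7 + 0\right) - - \frac{21}{4}} = \frac{1}{2 \left(-7\right) + \frac{21}{4}} = \frac{1}{-14 + \frac{21}{4}} = \frac{1}{- \frac{35}{4}} = - \frac{4}{35}$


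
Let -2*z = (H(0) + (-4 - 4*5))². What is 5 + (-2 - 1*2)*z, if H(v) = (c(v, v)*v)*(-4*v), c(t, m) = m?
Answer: 1157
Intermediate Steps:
H(v) = -4*v³ (H(v) = (v*v)*(-4*v) = v²*(-4*v) = -4*v³)
z = -288 (z = -(-4*0³ + (-4 - 4*5))²/2 = -(-4*0 + (-4 - 20))²/2 = -(0 - 24)²/2 = -½*(-24)² = -½*576 = -288)
5 + (-2 - 1*2)*z = 5 + (-2 - 1*2)*(-288) = 5 + (-2 - 2)*(-288) = 5 - 4*(-288) = 5 + 1152 = 1157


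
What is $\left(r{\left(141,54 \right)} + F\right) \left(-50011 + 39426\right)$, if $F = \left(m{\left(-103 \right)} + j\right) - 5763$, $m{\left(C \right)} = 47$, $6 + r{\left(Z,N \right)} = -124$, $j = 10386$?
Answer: $-48055900$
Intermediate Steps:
$r{\left(Z,N \right)} = -130$ ($r{\left(Z,N \right)} = -6 - 124 = -130$)
$F = 4670$ ($F = \left(47 + 10386\right) - 5763 = 10433 - 5763 = 4670$)
$\left(r{\left(141,54 \right)} + F\right) \left(-50011 + 39426\right) = \left(-130 + 4670\right) \left(-50011 + 39426\right) = 4540 \left(-10585\right) = -48055900$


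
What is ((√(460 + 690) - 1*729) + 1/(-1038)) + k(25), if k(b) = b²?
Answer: -107953/1038 + 5*√46 ≈ -70.089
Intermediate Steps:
((√(460 + 690) - 1*729) + 1/(-1038)) + k(25) = ((√(460 + 690) - 1*729) + 1/(-1038)) + 25² = ((√1150 - 729) - 1/1038) + 625 = ((5*√46 - 729) - 1/1038) + 625 = ((-729 + 5*√46) - 1/1038) + 625 = (-756703/1038 + 5*√46) + 625 = -107953/1038 + 5*√46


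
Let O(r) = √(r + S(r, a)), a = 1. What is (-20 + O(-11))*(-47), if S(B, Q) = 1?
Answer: 940 - 47*I*√10 ≈ 940.0 - 148.63*I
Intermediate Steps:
O(r) = √(1 + r) (O(r) = √(r + 1) = √(1 + r))
(-20 + O(-11))*(-47) = (-20 + √(1 - 11))*(-47) = (-20 + √(-10))*(-47) = (-20 + I*√10)*(-47) = 940 - 47*I*√10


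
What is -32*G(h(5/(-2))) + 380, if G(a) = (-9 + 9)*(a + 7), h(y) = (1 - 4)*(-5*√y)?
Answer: 380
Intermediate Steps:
h(y) = 15*√y (h(y) = -(-15)*√y = 15*√y)
G(a) = 0 (G(a) = 0*(7 + a) = 0)
-32*G(h(5/(-2))) + 380 = -32*0 + 380 = 0 + 380 = 380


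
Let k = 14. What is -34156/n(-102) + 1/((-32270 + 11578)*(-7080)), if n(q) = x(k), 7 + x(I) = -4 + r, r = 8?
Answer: 555981348907/48833120 ≈ 11385.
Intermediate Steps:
x(I) = -3 (x(I) = -7 + (-4 + 8) = -7 + 4 = -3)
n(q) = -3
-34156/n(-102) + 1/((-32270 + 11578)*(-7080)) = -34156/(-3) + 1/((-32270 + 11578)*(-7080)) = -34156*(-1/3) - 1/7080/(-20692) = 34156/3 - 1/20692*(-1/7080) = 34156/3 + 1/146499360 = 555981348907/48833120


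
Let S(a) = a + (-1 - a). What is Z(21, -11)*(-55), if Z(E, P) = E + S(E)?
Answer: -1100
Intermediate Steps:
S(a) = -1
Z(E, P) = -1 + E (Z(E, P) = E - 1 = -1 + E)
Z(21, -11)*(-55) = (-1 + 21)*(-55) = 20*(-55) = -1100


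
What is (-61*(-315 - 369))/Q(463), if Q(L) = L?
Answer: 41724/463 ≈ 90.117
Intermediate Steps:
(-61*(-315 - 369))/Q(463) = -61*(-315 - 369)/463 = -61*(-684)*(1/463) = 41724*(1/463) = 41724/463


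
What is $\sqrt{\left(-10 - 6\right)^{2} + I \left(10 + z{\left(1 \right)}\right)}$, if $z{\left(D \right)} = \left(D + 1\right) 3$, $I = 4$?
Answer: $8 \sqrt{5} \approx 17.889$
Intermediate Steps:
$z{\left(D \right)} = 3 + 3 D$ ($z{\left(D \right)} = \left(1 + D\right) 3 = 3 + 3 D$)
$\sqrt{\left(-10 - 6\right)^{2} + I \left(10 + z{\left(1 \right)}\right)} = \sqrt{\left(-10 - 6\right)^{2} + 4 \left(10 + \left(3 + 3 \cdot 1\right)\right)} = \sqrt{\left(-16\right)^{2} + 4 \left(10 + \left(3 + 3\right)\right)} = \sqrt{256 + 4 \left(10 + 6\right)} = \sqrt{256 + 4 \cdot 16} = \sqrt{256 + 64} = \sqrt{320} = 8 \sqrt{5}$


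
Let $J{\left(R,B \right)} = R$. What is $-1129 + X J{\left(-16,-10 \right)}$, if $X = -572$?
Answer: $8023$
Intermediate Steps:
$-1129 + X J{\left(-16,-10 \right)} = -1129 - -9152 = -1129 + 9152 = 8023$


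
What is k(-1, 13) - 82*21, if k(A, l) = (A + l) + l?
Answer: -1697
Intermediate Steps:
k(A, l) = A + 2*l
k(-1, 13) - 82*21 = (-1 + 2*13) - 82*21 = (-1 + 26) - 1722 = 25 - 1722 = -1697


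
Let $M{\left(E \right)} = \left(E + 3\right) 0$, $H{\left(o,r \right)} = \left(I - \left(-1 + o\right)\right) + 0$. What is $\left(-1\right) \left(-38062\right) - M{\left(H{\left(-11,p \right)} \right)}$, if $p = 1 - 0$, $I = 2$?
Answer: $38062$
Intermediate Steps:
$p = 1$ ($p = 1 + 0 = 1$)
$H{\left(o,r \right)} = 3 - o$ ($H{\left(o,r \right)} = \left(2 - \left(-1 + o\right)\right) + 0 = \left(3 - o\right) + 0 = 3 - o$)
$M{\left(E \right)} = 0$ ($M{\left(E \right)} = \left(3 + E\right) 0 = 0$)
$\left(-1\right) \left(-38062\right) - M{\left(H{\left(-11,p \right)} \right)} = \left(-1\right) \left(-38062\right) - 0 = 38062 + 0 = 38062$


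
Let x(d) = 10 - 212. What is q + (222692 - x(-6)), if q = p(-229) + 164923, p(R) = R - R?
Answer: 387817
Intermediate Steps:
p(R) = 0
q = 164923 (q = 0 + 164923 = 164923)
x(d) = -202
q + (222692 - x(-6)) = 164923 + (222692 - 1*(-202)) = 164923 + (222692 + 202) = 164923 + 222894 = 387817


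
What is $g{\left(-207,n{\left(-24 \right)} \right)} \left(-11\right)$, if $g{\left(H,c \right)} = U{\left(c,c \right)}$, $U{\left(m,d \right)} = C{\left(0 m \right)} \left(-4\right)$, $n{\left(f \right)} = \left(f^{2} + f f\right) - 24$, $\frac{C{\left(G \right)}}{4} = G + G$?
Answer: $0$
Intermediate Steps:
$C{\left(G \right)} = 8 G$ ($C{\left(G \right)} = 4 \left(G + G\right) = 4 \cdot 2 G = 8 G$)
$n{\left(f \right)} = -24 + 2 f^{2}$ ($n{\left(f \right)} = \left(f^{2} + f^{2}\right) - 24 = 2 f^{2} - 24 = -24 + 2 f^{2}$)
$U{\left(m,d \right)} = 0$ ($U{\left(m,d \right)} = 8 \cdot 0 m \left(-4\right) = 8 \cdot 0 \left(-4\right) = 0 \left(-4\right) = 0$)
$g{\left(H,c \right)} = 0$
$g{\left(-207,n{\left(-24 \right)} \right)} \left(-11\right) = 0 \left(-11\right) = 0$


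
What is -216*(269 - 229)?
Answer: -8640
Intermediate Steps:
-216*(269 - 229) = -216*40 = -8640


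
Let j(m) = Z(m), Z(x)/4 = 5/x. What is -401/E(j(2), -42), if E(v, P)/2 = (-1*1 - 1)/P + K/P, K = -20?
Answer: -8421/22 ≈ -382.77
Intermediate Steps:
Z(x) = 20/x (Z(x) = 4*(5/x) = 20/x)
j(m) = 20/m
E(v, P) = -44/P (E(v, P) = 2*((-1*1 - 1)/P - 20/P) = 2*((-1 - 1)/P - 20/P) = 2*(-2/P - 20/P) = 2*(-22/P) = -44/P)
-401/E(j(2), -42) = -401/((-44/(-42))) = -401/((-44*(-1/42))) = -401/22/21 = -401*21/22 = -8421/22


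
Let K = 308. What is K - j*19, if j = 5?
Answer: 213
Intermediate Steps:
K - j*19 = 308 - 5*19 = 308 - 1*95 = 308 - 95 = 213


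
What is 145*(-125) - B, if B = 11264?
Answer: -29389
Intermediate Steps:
145*(-125) - B = 145*(-125) - 1*11264 = -18125 - 11264 = -29389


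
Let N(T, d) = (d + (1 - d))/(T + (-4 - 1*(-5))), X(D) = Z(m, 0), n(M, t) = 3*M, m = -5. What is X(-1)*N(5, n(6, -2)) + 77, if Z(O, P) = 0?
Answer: 77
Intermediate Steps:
X(D) = 0
N(T, d) = 1/(1 + T) (N(T, d) = 1/(T + (-4 + 5)) = 1/(T + 1) = 1/(1 + T))
X(-1)*N(5, n(6, -2)) + 77 = 0/(1 + 5) + 77 = 0/6 + 77 = 0*(⅙) + 77 = 0 + 77 = 77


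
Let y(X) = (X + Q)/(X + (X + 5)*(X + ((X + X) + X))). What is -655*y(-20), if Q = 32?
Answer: -393/59 ≈ -6.6610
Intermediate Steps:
y(X) = (32 + X)/(X + 4*X*(5 + X)) (y(X) = (X + 32)/(X + (X + 5)*(X + ((X + X) + X))) = (32 + X)/(X + (5 + X)*(X + (2*X + X))) = (32 + X)/(X + (5 + X)*(X + 3*X)) = (32 + X)/(X + (5 + X)*(4*X)) = (32 + X)/(X + 4*X*(5 + X)))
-655*y(-20) = -655*(32 - 20)/((-20)*(21 + 4*(-20))) = -(-131)*12/(4*(21 - 80)) = -(-131)*12/(4*(-59)) = -(-131)*(-1)*12/(4*59) = -655*3/295 = -393/59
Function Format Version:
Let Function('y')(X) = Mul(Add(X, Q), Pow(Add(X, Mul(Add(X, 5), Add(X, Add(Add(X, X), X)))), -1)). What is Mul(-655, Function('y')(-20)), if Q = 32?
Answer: Rational(-393, 59) ≈ -6.6610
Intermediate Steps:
Function('y')(X) = Mul(Pow(Add(X, Mul(4, X, Add(5, X))), -1), Add(32, X)) (Function('y')(X) = Mul(Add(X, 32), Pow(Add(X, Mul(Add(X, 5), Add(X, Add(Add(X, X), X)))), -1)) = Mul(Add(32, X), Pow(Add(X, Mul(Add(5, X), Add(X, Add(Mul(2, X), X)))), -1)) = Mul(Add(32, X), Pow(Add(X, Mul(Add(5, X), Add(X, Mul(3, X)))), -1)) = Mul(Add(32, X), Pow(Add(X, Mul(Add(5, X), Mul(4, X))), -1)) = Mul(Add(32, X), Pow(Add(X, Mul(4, X, Add(5, X))), -1)) = Mul(Pow(Add(X, Mul(4, X, Add(5, X))), -1), Add(32, X)))
Mul(-655, Function('y')(-20)) = Mul(-655, Mul(Pow(-20, -1), Pow(Add(21, Mul(4, -20)), -1), Add(32, -20))) = Mul(-655, Mul(Rational(-1, 20), Pow(Add(21, -80), -1), 12)) = Mul(-655, Mul(Rational(-1, 20), Pow(-59, -1), 12)) = Mul(-655, Mul(Rational(-1, 20), Rational(-1, 59), 12)) = Mul(-655, Rational(3, 295)) = Rational(-393, 59)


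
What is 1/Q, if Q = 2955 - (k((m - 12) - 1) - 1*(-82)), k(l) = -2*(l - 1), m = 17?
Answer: 1/2879 ≈ 0.00034734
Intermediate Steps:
k(l) = 2 - 2*l (k(l) = -2*(-1 + l) = 2 - 2*l)
Q = 2879 (Q = 2955 - ((2 - 2*((17 - 12) - 1)) - 1*(-82)) = 2955 - ((2 - 2*(5 - 1)) + 82) = 2955 - ((2 - 2*4) + 82) = 2955 - ((2 - 8) + 82) = 2955 - (-6 + 82) = 2955 - 1*76 = 2955 - 76 = 2879)
1/Q = 1/2879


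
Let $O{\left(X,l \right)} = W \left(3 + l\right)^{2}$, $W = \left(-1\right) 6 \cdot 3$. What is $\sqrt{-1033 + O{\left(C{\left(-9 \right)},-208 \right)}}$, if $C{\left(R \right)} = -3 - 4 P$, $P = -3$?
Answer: $i \sqrt{757483} \approx 870.33 i$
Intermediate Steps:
$C{\left(R \right)} = 9$ ($C{\left(R \right)} = -3 - -12 = -3 + 12 = 9$)
$W = -18$ ($W = \left(-6\right) 3 = -18$)
$O{\left(X,l \right)} = - 18 \left(3 + l\right)^{2}$
$\sqrt{-1033 + O{\left(C{\left(-9 \right)},-208 \right)}} = \sqrt{-1033 - 18 \left(3 - 208\right)^{2}} = \sqrt{-1033 - 18 \left(-205\right)^{2}} = \sqrt{-1033 - 756450} = \sqrt{-757483} = i \sqrt{757483}$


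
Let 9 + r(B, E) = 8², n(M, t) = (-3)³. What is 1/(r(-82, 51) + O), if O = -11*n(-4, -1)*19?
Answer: 1/5698 ≈ 0.00017550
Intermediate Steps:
n(M, t) = -27
r(B, E) = 55 (r(B, E) = -9 + 8² = -9 + 64 = 55)
O = 5643 (O = -11*(-27)*19 = 297*19 = 5643)
1/(r(-82, 51) + O) = 1/(55 + 5643) = 1/5698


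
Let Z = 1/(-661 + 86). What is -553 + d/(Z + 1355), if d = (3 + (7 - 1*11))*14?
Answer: -215431811/389562 ≈ -553.01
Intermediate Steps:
Z = -1/575 (Z = 1/(-575) = -1/575 ≈ -0.0017391)
d = -14 (d = (3 + (7 - 11))*14 = (3 - 4)*14 = -1*14 = -14)
-553 + d/(Z + 1355) = -553 - 14/(-1/575 + 1355) = -553 - 14/(779124/575) = -553 + (575/779124)*(-14) = -553 - 4025/389562 = -215431811/389562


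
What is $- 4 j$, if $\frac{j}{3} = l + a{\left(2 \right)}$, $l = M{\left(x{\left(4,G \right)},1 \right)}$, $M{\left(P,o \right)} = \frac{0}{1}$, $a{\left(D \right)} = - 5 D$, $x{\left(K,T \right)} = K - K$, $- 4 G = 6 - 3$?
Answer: $120$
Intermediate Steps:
$G = - \frac{3}{4}$ ($G = - \frac{6 - 3}{4} = \left(- \frac{1}{4}\right) 3 = - \frac{3}{4} \approx -0.75$)
$x{\left(K,T \right)} = 0$
$M{\left(P,o \right)} = 0$ ($M{\left(P,o \right)} = 0 \cdot 1 = 0$)
$l = 0$
$j = -30$ ($j = 3 \left(0 - 10\right) = 3 \left(-10\right) = -30$)
$- 4 j = \left(-4\right) \left(-30\right) = 120$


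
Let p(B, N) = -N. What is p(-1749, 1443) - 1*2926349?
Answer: -2927792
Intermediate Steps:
p(-1749, 1443) - 1*2926349 = -1*1443 - 1*2926349 = -1443 - 2926349 = -2927792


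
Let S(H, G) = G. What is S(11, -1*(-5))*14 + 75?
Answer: 145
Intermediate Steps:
S(11, -1*(-5))*14 + 75 = -1*(-5)*14 + 75 = 5*14 + 75 = 70 + 75 = 145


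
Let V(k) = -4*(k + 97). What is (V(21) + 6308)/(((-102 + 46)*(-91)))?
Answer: 1459/1274 ≈ 1.1452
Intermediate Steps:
V(k) = -388 - 4*k (V(k) = -4*(97 + k) = -388 - 4*k)
(V(21) + 6308)/(((-102 + 46)*(-91))) = ((-388 - 4*21) + 6308)/(((-102 + 46)*(-91))) = ((-388 - 84) + 6308)/((-56*(-91))) = (-472 + 6308)/5096 = 5836*(1/5096) = 1459/1274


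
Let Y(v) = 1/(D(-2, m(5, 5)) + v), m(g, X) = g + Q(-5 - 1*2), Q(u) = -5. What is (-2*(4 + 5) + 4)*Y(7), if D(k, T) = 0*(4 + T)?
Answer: -2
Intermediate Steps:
m(g, X) = -5 + g (m(g, X) = g - 5 = -5 + g)
D(k, T) = 0
Y(v) = 1/v (Y(v) = 1/(0 + v) = 1/v)
(-2*(4 + 5) + 4)*Y(7) = (-2*(4 + 5) + 4)/7 = (-2*9 + 4)*(⅐) = (-18 + 4)*(⅐) = -14*⅐ = -2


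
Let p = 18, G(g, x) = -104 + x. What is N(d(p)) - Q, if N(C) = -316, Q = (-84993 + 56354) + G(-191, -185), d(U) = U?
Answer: 28612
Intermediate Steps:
Q = -28928 (Q = (-84993 + 56354) + (-104 - 185) = -28639 - 289 = -28928)
N(d(p)) - Q = -316 - 1*(-28928) = -316 + 28928 = 28612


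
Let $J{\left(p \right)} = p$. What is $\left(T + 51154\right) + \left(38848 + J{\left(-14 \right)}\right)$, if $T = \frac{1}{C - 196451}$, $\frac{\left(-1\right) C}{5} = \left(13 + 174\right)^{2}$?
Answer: $\frac{33412184447}{371296} \approx 89988.0$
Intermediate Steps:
$C = -174845$ ($C = - 5 \left(13 + 174\right)^{2} = - 5 \cdot 187^{2} = \left(-5\right) 34969 = -174845$)
$T = - \frac{1}{371296}$ ($T = \frac{1}{-174845 - 196451} = \frac{1}{-371296} = - \frac{1}{371296} \approx -2.6933 \cdot 10^{-6}$)
$\left(T + 51154\right) + \left(38848 + J{\left(-14 \right)}\right) = \left(- \frac{1}{371296} + 51154\right) + \left(38848 - 14\right) = \frac{18993275583}{371296} + 38834 = \frac{33412184447}{371296}$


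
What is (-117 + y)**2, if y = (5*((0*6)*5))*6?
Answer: 13689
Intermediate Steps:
y = 0 (y = (5*(0*5))*6 = (5*0)*6 = 0*6 = 0)
(-117 + y)**2 = (-117 + 0)**2 = (-117)**2 = 13689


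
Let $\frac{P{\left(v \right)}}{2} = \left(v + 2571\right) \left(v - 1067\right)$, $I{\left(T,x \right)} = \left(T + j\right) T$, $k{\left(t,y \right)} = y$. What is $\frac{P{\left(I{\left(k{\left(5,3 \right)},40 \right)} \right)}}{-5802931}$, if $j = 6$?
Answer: $\frac{5403840}{5802931} \approx 0.93123$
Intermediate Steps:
$I{\left(T,x \right)} = T \left(6 + T\right)$ ($I{\left(T,x \right)} = \left(T + 6\right) T = \left(6 + T\right) T = T \left(6 + T\right)$)
$P{\left(v \right)} = 2 \left(-1067 + v\right) \left(2571 + v\right)$ ($P{\left(v \right)} = 2 \left(v + 2571\right) \left(v - 1067\right) = 2 \left(2571 + v\right) \left(-1067 + v\right) = 2 \left(-1067 + v\right) \left(2571 + v\right)$)
$\frac{P{\left(I{\left(k{\left(5,3 \right)},40 \right)} \right)}}{-5802931} = \frac{-5486514 + 2 \left(3 \left(6 + 3\right)\right)^{2} + 3008 \cdot 3 \left(6 + 3\right)}{-5802931} = \left(-5486514 + 2 \left(3 \cdot 9\right)^{2} + 3008 \cdot 3 \cdot 9\right) \left(- \frac{1}{5802931}\right) = \left(-5486514 + 2 \cdot 27^{2} + 3008 \cdot 27\right) \left(- \frac{1}{5802931}\right) = \left(-5486514 + 2 \cdot 729 + 81216\right) \left(- \frac{1}{5802931}\right) = \left(-5486514 + 1458 + 81216\right) \left(- \frac{1}{5802931}\right) = \left(-5403840\right) \left(- \frac{1}{5802931}\right) = \frac{5403840}{5802931}$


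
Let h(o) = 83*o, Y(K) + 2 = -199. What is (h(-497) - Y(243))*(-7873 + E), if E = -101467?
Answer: 4488407000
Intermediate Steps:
Y(K) = -201 (Y(K) = -2 - 199 = -201)
(h(-497) - Y(243))*(-7873 + E) = (83*(-497) - 1*(-201))*(-7873 - 101467) = (-41251 + 201)*(-109340) = -41050*(-109340) = 4488407000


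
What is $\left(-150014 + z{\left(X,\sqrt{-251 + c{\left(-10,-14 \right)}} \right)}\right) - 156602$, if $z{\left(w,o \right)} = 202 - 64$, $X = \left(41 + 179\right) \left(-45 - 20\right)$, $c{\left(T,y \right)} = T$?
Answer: $-306478$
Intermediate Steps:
$X = -14300$ ($X = 220 \left(-65\right) = -14300$)
$z{\left(w,o \right)} = 138$ ($z{\left(w,o \right)} = 202 - 64 = 138$)
$\left(-150014 + z{\left(X,\sqrt{-251 + c{\left(-10,-14 \right)}} \right)}\right) - 156602 = \left(-150014 + 138\right) - 156602 = -149876 - 156602 = -306478$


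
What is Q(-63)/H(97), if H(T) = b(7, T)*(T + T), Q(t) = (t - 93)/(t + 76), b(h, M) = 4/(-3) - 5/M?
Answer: 18/403 ≈ 0.044665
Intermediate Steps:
b(h, M) = -4/3 - 5/M (b(h, M) = 4*(-⅓) - 5/M = -4/3 - 5/M)
Q(t) = (-93 + t)/(76 + t)
H(T) = 2*T*(-4/3 - 5/T) (H(T) = (-4/3 - 5/T)*(T + T) = (-4/3 - 5/T)*(2*T) = 2*T*(-4/3 - 5/T))
Q(-63)/H(97) = ((-93 - 63)/(76 - 63))/(-10 - 8/3*97) = (-156/13)/(-10 - 776/3) = ((1/13)*(-156))/(-806/3) = -12*(-3/806) = 18/403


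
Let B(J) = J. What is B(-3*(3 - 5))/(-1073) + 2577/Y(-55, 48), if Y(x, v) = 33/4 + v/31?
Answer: 114289238/434565 ≈ 263.00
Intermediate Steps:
Y(x, v) = 33/4 + v/31 (Y(x, v) = 33*(1/4) + v*(1/31) = 33/4 + v/31)
B(-3*(3 - 5))/(-1073) + 2577/Y(-55, 48) = -3*(3 - 5)/(-1073) + 2577/(33/4 + (1/31)*48) = -3*(-2)*(-1/1073) + 2577/(33/4 + 48/31) = 6*(-1/1073) + 2577/(1215/124) = -6/1073 + 2577*(124/1215) = -6/1073 + 106516/405 = 114289238/434565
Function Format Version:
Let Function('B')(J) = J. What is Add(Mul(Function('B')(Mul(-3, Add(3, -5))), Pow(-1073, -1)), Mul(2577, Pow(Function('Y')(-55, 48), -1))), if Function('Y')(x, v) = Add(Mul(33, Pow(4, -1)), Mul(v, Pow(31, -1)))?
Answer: Rational(114289238, 434565) ≈ 263.00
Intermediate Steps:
Function('Y')(x, v) = Add(Rational(33, 4), Mul(Rational(1, 31), v)) (Function('Y')(x, v) = Add(Mul(33, Rational(1, 4)), Mul(v, Rational(1, 31))) = Add(Rational(33, 4), Mul(Rational(1, 31), v)))
Add(Mul(Function('B')(Mul(-3, Add(3, -5))), Pow(-1073, -1)), Mul(2577, Pow(Function('Y')(-55, 48), -1))) = Add(Mul(Mul(-3, Add(3, -5)), Pow(-1073, -1)), Mul(2577, Pow(Add(Rational(33, 4), Mul(Rational(1, 31), 48)), -1))) = Add(Mul(Mul(-3, -2), Rational(-1, 1073)), Mul(2577, Pow(Add(Rational(33, 4), Rational(48, 31)), -1))) = Add(Mul(6, Rational(-1, 1073)), Mul(2577, Pow(Rational(1215, 124), -1))) = Add(Rational(-6, 1073), Mul(2577, Rational(124, 1215))) = Add(Rational(-6, 1073), Rational(106516, 405)) = Rational(114289238, 434565)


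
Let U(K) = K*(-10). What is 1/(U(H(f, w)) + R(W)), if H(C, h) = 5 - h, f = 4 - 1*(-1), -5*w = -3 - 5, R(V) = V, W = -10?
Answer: -1/44 ≈ -0.022727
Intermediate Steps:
w = 8/5 (w = -(-3 - 5)/5 = -⅕*(-8) = 8/5 ≈ 1.6000)
f = 5 (f = 4 + 1 = 5)
U(K) = -10*K
1/(U(H(f, w)) + R(W)) = 1/(-10*(5 - 1*8/5) - 10) = 1/(-10*(5 - 8/5) - 10) = 1/(-10*17/5 - 10) = 1/(-34 - 10) = 1/(-44) = -1/44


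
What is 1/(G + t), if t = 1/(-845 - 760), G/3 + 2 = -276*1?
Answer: -1605/1338571 ≈ -0.0011990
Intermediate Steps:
G = -834 (G = -6 + 3*(-276*1) = -6 + 3*(-276) = -6 - 828 = -834)
t = -1/1605 (t = 1/(-1605) = -1/1605 ≈ -0.00062305)
1/(G + t) = 1/(-834 - 1/1605) = 1/(-1338571/1605) = -1605/1338571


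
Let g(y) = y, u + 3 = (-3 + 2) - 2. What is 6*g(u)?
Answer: -36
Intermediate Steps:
u = -6 (u = -3 + ((-3 + 2) - 2) = -3 + (-1 - 2) = -3 - 3 = -6)
6*g(u) = 6*(-6) = -36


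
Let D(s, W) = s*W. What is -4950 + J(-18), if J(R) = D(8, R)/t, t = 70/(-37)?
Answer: -170586/35 ≈ -4873.9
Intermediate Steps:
D(s, W) = W*s
t = -70/37 (t = 70*(-1/37) = -70/37 ≈ -1.8919)
J(R) = -148*R/35 (J(R) = (R*8)/(-70/37) = (8*R)*(-37/70) = -148*R/35)
-4950 + J(-18) = -4950 - 148/35*(-18) = -4950 + 2664/35 = -170586/35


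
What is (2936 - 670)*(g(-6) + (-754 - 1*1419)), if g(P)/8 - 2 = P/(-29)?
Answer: -141636330/29 ≈ -4.8840e+6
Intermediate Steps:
g(P) = 16 - 8*P/29 (g(P) = 16 + 8*(P/(-29)) = 16 + 8*(P*(-1/29)) = 16 + 8*(-P/29) = 16 - 8*P/29)
(2936 - 670)*(g(-6) + (-754 - 1*1419)) = (2936 - 670)*((16 - 8/29*(-6)) + (-754 - 1*1419)) = 2266*((16 + 48/29) + (-754 - 1419)) = 2266*(512/29 - 2173) = 2266*(-62505/29) = -141636330/29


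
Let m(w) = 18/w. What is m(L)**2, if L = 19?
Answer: 324/361 ≈ 0.89751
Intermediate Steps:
m(L)**2 = (18/19)**2 = 324/361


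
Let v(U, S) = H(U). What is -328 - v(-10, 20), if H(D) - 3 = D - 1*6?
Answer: -315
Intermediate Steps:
H(D) = -3 + D (H(D) = 3 + (D - 1*6) = 3 + (D - 6) = 3 + (-6 + D) = -3 + D)
v(U, S) = -3 + U
-328 - v(-10, 20) = -328 - (-3 - 10) = -328 - 1*(-13) = -328 + 13 = -315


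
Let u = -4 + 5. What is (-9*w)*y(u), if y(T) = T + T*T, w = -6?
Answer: 108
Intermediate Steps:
u = 1
y(T) = T + T**2
(-9*w)*y(u) = (-9*(-6))*(1*(1 + 1)) = 54*(1*2) = 54*2 = 108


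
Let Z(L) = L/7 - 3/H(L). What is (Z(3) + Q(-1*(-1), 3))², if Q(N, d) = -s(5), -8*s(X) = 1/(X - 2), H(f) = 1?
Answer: 180625/28224 ≈ 6.3997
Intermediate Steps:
s(X) = -1/(8*(-2 + X)) (s(X) = -1/(8*(X - 2)) = -1/(8*(-2 + X)))
Z(L) = -3 + L/7 (Z(L) = L/7 - 3/1 = L*(⅐) - 3*1 = L/7 - 3 = -3 + L/7)
Q(N, d) = 1/24 (Q(N, d) = -(-1)/(-16 + 8*5) = -(-1)/(-16 + 40) = -(-1)/24 = -1*(-1/24) = 1/24)
(Z(3) + Q(-1*(-1), 3))² = ((-3 + (⅐)*3) + 1/24)² = ((-3 + 3/7) + 1/24)² = (-18/7 + 1/24)² = (-425/168)² = 180625/28224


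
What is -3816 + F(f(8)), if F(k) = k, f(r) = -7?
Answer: -3823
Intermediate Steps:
-3816 + F(f(8)) = -3816 - 7 = -3823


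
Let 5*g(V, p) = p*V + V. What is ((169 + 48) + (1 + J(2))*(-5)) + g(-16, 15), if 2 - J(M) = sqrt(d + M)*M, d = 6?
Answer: 754/5 + 20*sqrt(2) ≈ 179.08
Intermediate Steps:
g(V, p) = V/5 + V*p/5 (g(V, p) = (p*V + V)/5 = (V*p + V)/5 = (V + V*p)/5 = V/5 + V*p/5)
J(M) = 2 - M*sqrt(6 + M) (J(M) = 2 - sqrt(6 + M)*M = 2 - M*sqrt(6 + M))
((169 + 48) + (1 + J(2))*(-5)) + g(-16, 15) = ((169 + 48) + (1 + (2 - 1*2*sqrt(6 + 2)))*(-5)) + (1/5)*(-16)*(1 + 15) = (217 + (1 + (2 - 1*2*sqrt(8)))*(-5)) + (1/5)*(-16)*16 = (217 + (1 + (2 - 1*2*2*sqrt(2)))*(-5)) - 256/5 = (217 + (1 + (2 - 4*sqrt(2)))*(-5)) - 256/5 = (217 + (3 - 4*sqrt(2))*(-5)) - 256/5 = (217 + (-15 + 20*sqrt(2))) - 256/5 = (202 + 20*sqrt(2)) - 256/5 = 754/5 + 20*sqrt(2)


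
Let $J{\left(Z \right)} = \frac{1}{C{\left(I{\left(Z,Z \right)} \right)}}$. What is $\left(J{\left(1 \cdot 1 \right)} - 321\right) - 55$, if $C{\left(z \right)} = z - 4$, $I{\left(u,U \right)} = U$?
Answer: $- \frac{1129}{3} \approx -376.33$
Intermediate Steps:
$C{\left(z \right)} = -4 + z$ ($C{\left(z \right)} = z - 4 = -4 + z$)
$J{\left(Z \right)} = \frac{1}{-4 + Z}$
$\left(J{\left(1 \cdot 1 \right)} - 321\right) - 55 = \left(\frac{1}{-4 + 1 \cdot 1} - 321\right) - 55 = \left(\frac{1}{-4 + 1} - 321\right) - 55 = \left(\frac{1}{-3} - 321\right) - 55 = \left(- \frac{1}{3} - 321\right) - 55 = - \frac{964}{3} - 55 = - \frac{1129}{3}$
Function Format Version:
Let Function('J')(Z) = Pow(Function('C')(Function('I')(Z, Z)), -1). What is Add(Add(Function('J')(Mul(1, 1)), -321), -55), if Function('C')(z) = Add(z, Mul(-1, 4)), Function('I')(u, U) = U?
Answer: Rational(-1129, 3) ≈ -376.33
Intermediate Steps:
Function('C')(z) = Add(-4, z) (Function('C')(z) = Add(z, -4) = Add(-4, z))
Function('J')(Z) = Pow(Add(-4, Z), -1)
Add(Add(Function('J')(Mul(1, 1)), -321), -55) = Add(Add(Pow(Add(-4, Mul(1, 1)), -1), -321), -55) = Add(Add(Pow(Add(-4, 1), -1), -321), -55) = Add(Add(Pow(-3, -1), -321), -55) = Add(Add(Rational(-1, 3), -321), -55) = Add(Rational(-964, 3), -55) = Rational(-1129, 3)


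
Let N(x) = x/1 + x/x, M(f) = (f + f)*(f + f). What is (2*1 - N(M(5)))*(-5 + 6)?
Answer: -99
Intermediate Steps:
M(f) = 4*f² (M(f) = (2*f)*(2*f) = 4*f²)
N(x) = 1 + x (N(x) = x*1 + 1 = x + 1 = 1 + x)
(2*1 - N(M(5)))*(-5 + 6) = (2*1 - (1 + 4*5²))*(-5 + 6) = (2 - (1 + 4*25))*1 = (2 - (1 + 100))*1 = (2 - 1*101)*1 = (2 - 101)*1 = -99*1 = -99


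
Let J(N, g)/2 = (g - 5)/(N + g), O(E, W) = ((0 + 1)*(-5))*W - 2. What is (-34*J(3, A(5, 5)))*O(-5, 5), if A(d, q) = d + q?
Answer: 9180/13 ≈ 706.15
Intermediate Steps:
O(E, W) = -2 - 5*W (O(E, W) = (1*(-5))*W - 2 = -5*W - 2 = -2 - 5*W)
J(N, g) = 2*(-5 + g)/(N + g) (J(N, g) = 2*((g - 5)/(N + g)) = 2*((-5 + g)/(N + g)) = 2*(-5 + g)/(N + g))
(-34*J(3, A(5, 5)))*O(-5, 5) = (-68*(-5 + (5 + 5))/(3 + (5 + 5)))*(-2 - 5*5) = (-68*(-5 + 10)/(3 + 10))*(-2 - 25) = -68*5/13*(-27) = -34*10/13*(-27) = -340/13*(-27) = 9180/13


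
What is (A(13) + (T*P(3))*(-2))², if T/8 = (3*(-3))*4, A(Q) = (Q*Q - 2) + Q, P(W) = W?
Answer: 3640464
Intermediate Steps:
A(Q) = -2 + Q + Q² (A(Q) = (Q² - 2) + Q = (-2 + Q²) + Q = -2 + Q + Q²)
T = -288 (T = 8*((3*(-3))*4) = 8*(-9*4) = 8*(-36) = -288)
(A(13) + (T*P(3))*(-2))² = ((-2 + 13 + 13²) - 288*3*(-2))² = ((-2 + 13 + 169) - 864*(-2))² = (180 + 1728)² = 1908² = 3640464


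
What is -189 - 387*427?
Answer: -165438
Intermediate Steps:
-189 - 387*427 = -189 - 165249 = -165438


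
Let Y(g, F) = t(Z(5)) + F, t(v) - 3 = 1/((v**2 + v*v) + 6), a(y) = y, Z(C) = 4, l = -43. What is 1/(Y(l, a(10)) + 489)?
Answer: 38/19077 ≈ 0.0019919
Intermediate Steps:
t(v) = 3 + 1/(6 + 2*v**2) (t(v) = 3 + 1/((v**2 + v*v) + 6) = 3 + 1/((v**2 + v**2) + 6) = 3 + 1/(2*v**2 + 6) = 3 + 1/(6 + 2*v**2))
Y(g, F) = 115/38 + F (Y(g, F) = (19 + 6*4**2)/(2*(3 + 4**2)) + F = (19 + 6*16)/(2*(3 + 16)) + F = (1/2)*(19 + 96)/19 + F = (1/2)*(1/19)*115 + F = 115/38 + F)
1/(Y(l, a(10)) + 489) = 1/((115/38 + 10) + 489) = 1/(495/38 + 489) = 1/(19077/38) = 38/19077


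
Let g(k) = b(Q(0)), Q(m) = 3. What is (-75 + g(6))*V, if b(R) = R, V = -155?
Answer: 11160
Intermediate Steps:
g(k) = 3
(-75 + g(6))*V = (-75 + 3)*(-155) = -72*(-155) = 11160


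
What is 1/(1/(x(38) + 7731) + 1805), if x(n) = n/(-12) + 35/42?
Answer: 23186/41850733 ≈ 0.00055402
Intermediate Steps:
x(n) = ⅚ - n/12 (x(n) = n*(-1/12) + 35*(1/42) = -n/12 + ⅚ = ⅚ - n/12)
1/(1/(x(38) + 7731) + 1805) = 1/(1/((⅚ - 1/12*38) + 7731) + 1805) = 1/(1/((⅚ - 19/6) + 7731) + 1805) = 1/(1/(-7/3 + 7731) + 1805) = 1/(1/(23186/3) + 1805) = 1/(3/23186 + 1805) = 1/(41850733/23186) = 23186/41850733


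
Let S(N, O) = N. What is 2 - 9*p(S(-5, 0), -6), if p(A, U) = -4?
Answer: 38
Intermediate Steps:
2 - 9*p(S(-5, 0), -6) = 2 - 9*(-4) = 2 + 36 = 38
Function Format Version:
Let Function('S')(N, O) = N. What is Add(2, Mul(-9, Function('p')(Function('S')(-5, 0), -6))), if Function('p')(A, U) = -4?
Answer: 38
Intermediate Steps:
Add(2, Mul(-9, Function('p')(Function('S')(-5, 0), -6))) = Add(2, Mul(-9, -4)) = Add(2, 36) = 38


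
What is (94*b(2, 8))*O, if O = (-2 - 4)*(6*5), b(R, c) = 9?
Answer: -152280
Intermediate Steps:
O = -180 (O = -6*30 = -180)
(94*b(2, 8))*O = (94*9)*(-180) = 846*(-180) = -152280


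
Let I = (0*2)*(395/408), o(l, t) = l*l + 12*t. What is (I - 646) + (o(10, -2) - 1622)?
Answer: -2192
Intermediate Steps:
o(l, t) = l**2 + 12*t
I = 0 (I = 0*(395*(1/408)) = 0*(395/408) = 0)
(I - 646) + (o(10, -2) - 1622) = (0 - 646) + ((10**2 + 12*(-2)) - 1622) = -646 + ((100 - 24) - 1622) = -646 + (76 - 1622) = -646 - 1546 = -2192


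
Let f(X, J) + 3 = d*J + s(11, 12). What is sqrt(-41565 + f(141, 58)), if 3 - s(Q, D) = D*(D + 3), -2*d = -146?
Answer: I*sqrt(37511) ≈ 193.68*I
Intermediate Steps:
d = 73 (d = -1/2*(-146) = 73)
s(Q, D) = 3 - D*(3 + D) (s(Q, D) = 3 - D*(D + 3) = 3 - D*(3 + D))
f(X, J) = -180 + 73*J (f(X, J) = -3 + (73*J + (3 - 1*12**2 - 3*12)) = -3 + (73*J + (3 - 1*144 - 36)) = -3 + (73*J + (3 - 144 - 36)) = -3 + (73*J - 177) = -3 + (-177 + 73*J) = -180 + 73*J)
sqrt(-41565 + f(141, 58)) = sqrt(-41565 + (-180 + 73*58)) = sqrt(-41565 + (-180 + 4234)) = sqrt(-41565 + 4054) = sqrt(-37511) = I*sqrt(37511)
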